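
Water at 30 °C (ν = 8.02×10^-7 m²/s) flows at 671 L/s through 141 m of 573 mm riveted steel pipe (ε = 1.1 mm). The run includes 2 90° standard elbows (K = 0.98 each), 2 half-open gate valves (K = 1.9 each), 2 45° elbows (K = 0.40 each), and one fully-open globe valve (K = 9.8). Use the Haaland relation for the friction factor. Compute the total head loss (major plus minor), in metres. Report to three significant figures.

V = 4Q/(πD²) = 2.602 m/s; V²/2g = 0.3451 m
Re = 1.86×10^6, ε/D = 0.00192 → f = 0.02330 (Haaland)
Major: h_f = f(L/D)·V²/2g = 0.02330·246.1·0.3451 = 1.979 m
Minor: ΣK = 16.4; h_m = ΣK·V²/2g = 5.646 m
Total H_L = 1.979 + 5.646 = 7.625 m

H_L ≈ 7.62 m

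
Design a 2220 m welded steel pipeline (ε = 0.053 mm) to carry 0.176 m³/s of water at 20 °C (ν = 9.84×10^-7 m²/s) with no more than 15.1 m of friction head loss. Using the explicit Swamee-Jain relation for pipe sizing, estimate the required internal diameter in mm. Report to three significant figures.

D ≈ 358 mm

Swamee-Jain (Type III): D = 0.66·[ε^1.25·(LQ²/(gh_f))^4.75 + ν·Q^9.4·(L/(gh_f))^5.2]^0.04
LQ²/(gh_f) = 0.4642; L/(gh_f) = 14.99
Term 1 = ε^1.25·(…)^4.75 = 1.18×10^-7; Term 2 = ν·Q^9.4·(…)^5.2 = 1.03×10^-7
D = 0.66·(1.18×10^-7 + 1.03×10^-7)^0.04 = 0.3576 m = 358 mm
Check: V = 1.75 m/s, Re = 6.37×10^5, f = 0.01467, h_f = 14.3 m ≈ 15.1 m ✓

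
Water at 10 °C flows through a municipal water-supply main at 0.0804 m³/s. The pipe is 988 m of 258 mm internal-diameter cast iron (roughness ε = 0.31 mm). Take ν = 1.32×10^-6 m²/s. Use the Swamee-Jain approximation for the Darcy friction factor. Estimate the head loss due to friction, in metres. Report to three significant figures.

V = 4Q/(πD²) = 4·0.0804/(π·0.258²) = 1.538 m/s
Re = VD/ν = 1.538·0.258/1.32×10^-6 = 3.01×10^5 → turbulent
ε/D = 0.31/258 = 0.00120
Swamee-Jain: f = 0.02154
h_f = f(L/D)V²/(2g) = 0.02154·(988/0.258)·1.538²/(2·9.81) = 9.945 m

h_f ≈ 9.94 m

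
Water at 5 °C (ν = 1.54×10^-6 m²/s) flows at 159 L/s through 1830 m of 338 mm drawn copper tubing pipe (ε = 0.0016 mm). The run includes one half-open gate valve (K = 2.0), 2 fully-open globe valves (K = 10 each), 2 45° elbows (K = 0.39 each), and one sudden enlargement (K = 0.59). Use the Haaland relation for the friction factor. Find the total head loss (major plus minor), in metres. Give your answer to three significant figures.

V = 4Q/(πD²) = 1.772 m/s; V²/2g = 0.1600 m
Re = 3.89×10^5, ε/D = 4.73×10^-6 → f = 0.01371 (Haaland)
Major: h_f = f(L/D)·V²/2g = 0.01371·5414·0.1600 = 11.88 m
Minor: ΣK = 23.4; h_m = ΣK·V²/2g = 3.740 m
Total H_L = 11.88 + 3.740 = 15.62 m

H_L ≈ 15.6 m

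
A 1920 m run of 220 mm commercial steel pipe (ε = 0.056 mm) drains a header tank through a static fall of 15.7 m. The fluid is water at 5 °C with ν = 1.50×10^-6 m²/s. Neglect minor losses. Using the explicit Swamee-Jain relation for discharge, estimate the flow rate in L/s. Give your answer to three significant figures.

Swamee-Jain (Type II): Q = -0.965·√(gD⁵h_f/L)·ln[ε/(3.7D) + √(3.17ν²L/(gD³h_f))]
√(gD⁵h_f/L) = √(9.81·0.220⁵·15.7/1920) = 0.006430
ε/(3.7D) = 6.88×10^-5; √(3.17ν²L/(gD³h_f)) = 9.14×10^-5
Q = -0.965·0.006430·ln(1.602×10^-4) = 0.05422 m³/s
Check: V = 1.43 m/s, Re = 2.09×10^5, f = 0.01741, h_f = 15.8 m ≈ 15.7 m ✓

Q ≈ 54.2 L/s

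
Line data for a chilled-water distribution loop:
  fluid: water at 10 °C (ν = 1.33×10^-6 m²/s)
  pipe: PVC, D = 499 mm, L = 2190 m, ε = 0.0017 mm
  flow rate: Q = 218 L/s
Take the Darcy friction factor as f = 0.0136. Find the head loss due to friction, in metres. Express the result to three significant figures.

V = 4Q/(πD²) = 4·0.218/(π·0.499²) = 1.115 m/s
h_f = f(L/D)V²/(2g) = 0.01360·(2190/0.499)·1.115²/(2·9.81) = 3.780 m

h_f ≈ 3.78 m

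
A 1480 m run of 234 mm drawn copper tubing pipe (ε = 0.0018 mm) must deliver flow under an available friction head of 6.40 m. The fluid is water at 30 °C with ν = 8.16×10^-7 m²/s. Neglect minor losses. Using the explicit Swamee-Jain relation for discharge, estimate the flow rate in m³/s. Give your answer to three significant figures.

Q ≈ 0.0508 m³/s

Swamee-Jain (Type II): Q = -0.965·√(gD⁵h_f/L)·ln[ε/(3.7D) + √(3.17ν²L/(gD³h_f))]
√(gD⁵h_f/L) = √(9.81·0.234⁵·6.40/1480) = 0.005455
ε/(3.7D) = 2.08×10^-6; √(3.17ν²L/(gD³h_f)) = 6.23×10^-5
Q = -0.965·0.005455·ln(6.440×10^-5) = 0.05081 m³/s
Check: V = 1.18 m/s, Re = 3.39×10^5, f = 0.01415, h_f = 6.37 m ≈ 6.40 m ✓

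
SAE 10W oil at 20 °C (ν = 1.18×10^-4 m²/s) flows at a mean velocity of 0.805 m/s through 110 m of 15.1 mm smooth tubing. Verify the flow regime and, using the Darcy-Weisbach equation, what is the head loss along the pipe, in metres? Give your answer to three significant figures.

Re = VD/ν = 0.805·0.01510/1.18×10^-4 = 103 → laminar (Re < 2300)
f = 64/Re = 0.6213
h_f = f(L/D)V²/(2g) = 0.6213·(110/0.01510)·0.805²/(2·9.81) = 149.5 m

h_f ≈ 149 m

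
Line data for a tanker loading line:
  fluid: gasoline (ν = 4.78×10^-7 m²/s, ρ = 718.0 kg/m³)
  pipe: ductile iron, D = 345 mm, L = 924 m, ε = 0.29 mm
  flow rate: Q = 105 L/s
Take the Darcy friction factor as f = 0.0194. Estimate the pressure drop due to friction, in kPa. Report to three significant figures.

Δp ≈ 23.5 kPa

V = 4Q/(πD²) = 4·0.105/(π·0.345²) = 1.123 m/s
h_f = f(L/D)V²/(2g) = 0.01940·(924/0.345)·1.123²/(2·9.81) = 3.341 m
Δp = ρg·h_f = 718.0·9.81·3.341 = 23.53 kPa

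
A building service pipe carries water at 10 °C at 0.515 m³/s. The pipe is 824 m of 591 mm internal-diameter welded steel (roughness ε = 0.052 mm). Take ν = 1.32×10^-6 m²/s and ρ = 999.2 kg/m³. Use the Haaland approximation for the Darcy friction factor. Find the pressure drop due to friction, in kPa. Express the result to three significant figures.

Δp ≈ 32.8 kPa

V = 4Q/(πD²) = 4·0.515/(π·0.591²) = 1.877 m/s
Re = VD/ν = 1.877·0.591/1.32×10^-6 = 8.41×10^5 → turbulent
ε/D = 0.052/591 = 8.80×10^-5
Haaland: f = 0.01335
h_f = f(L/D)V²/(2g) = 0.01335·(824/0.591)·1.877²/(2·9.81) = 3.345 m
Δp = ρg·h_f = 999.2·9.81·3.345 = 32.79 kPa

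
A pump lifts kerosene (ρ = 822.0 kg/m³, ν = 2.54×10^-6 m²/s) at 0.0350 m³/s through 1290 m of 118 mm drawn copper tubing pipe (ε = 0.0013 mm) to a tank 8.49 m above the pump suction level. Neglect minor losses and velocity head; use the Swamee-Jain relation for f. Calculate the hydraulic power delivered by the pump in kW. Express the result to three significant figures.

P_hyd ≈ 29.1 kW

V = 4Q/(πD²) = 3.200 m/s; Re = 1.49×10^5; ε/D = 1.10×10^-5; f = 0.01655
h_f = f(L/D)V²/2g = 94.48 m
Total head H = z + h_f = 8.49 + 94.48 = 103.0 m
P_hyd = ρgQH = 822.0·9.81·0.0350·103.0 = 29.06 kW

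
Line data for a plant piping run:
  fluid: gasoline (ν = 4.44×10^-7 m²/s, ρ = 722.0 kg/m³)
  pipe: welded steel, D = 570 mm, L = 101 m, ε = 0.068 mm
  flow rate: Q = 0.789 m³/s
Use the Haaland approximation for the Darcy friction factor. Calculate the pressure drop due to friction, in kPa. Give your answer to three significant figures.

Δp ≈ 7.80 kPa

V = 4Q/(πD²) = 4·0.789/(π·0.570²) = 3.092 m/s
Re = VD/ν = 3.092·0.570/4.44×10^-7 = 3.97×10^6 → turbulent
ε/D = 0.068/570 = 1.19×10^-4
Haaland: f = 0.01276
h_f = f(L/D)V²/(2g) = 0.01276·(101/0.570)·3.092²/(2·9.81) = 1.102 m
Δp = ρg·h_f = 722.0·9.81·1.102 = 7.803 kPa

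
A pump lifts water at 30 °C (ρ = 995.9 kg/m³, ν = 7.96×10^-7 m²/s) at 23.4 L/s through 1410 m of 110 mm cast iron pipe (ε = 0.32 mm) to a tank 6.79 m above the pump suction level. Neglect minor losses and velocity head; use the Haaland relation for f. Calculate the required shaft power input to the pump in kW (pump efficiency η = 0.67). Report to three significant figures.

V = 4Q/(πD²) = 2.462 m/s; Re = 3.40×10^5; ε/D = 0.00291; f = 0.02636
h_f = f(L/D)V²/2g = 104.4 m
Total head H = z + h_f = 6.79 + 104.4 = 111.2 m
P_hyd = ρgQH = 995.9·9.81·0.0234·111.2 = 25.42 kW
P_shaft = P_hyd/η = 25.42/0.67 = 37.94 kW

P_shaft ≈ 37.9 kW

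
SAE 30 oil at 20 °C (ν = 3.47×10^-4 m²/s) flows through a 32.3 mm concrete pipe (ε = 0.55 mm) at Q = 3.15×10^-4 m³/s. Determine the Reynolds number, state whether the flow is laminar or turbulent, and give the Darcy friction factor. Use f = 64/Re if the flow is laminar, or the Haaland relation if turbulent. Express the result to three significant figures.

Re ≈ 35.8; laminar; f = 64/Re ≈ 1.79

V = 4Q/(πD²) = 0.3844 m/s
Re = VD/ν = 0.3844·0.0323/3.47×10^-4 = 35.8
Re < 2300 → laminar → f = 64/Re = 1.789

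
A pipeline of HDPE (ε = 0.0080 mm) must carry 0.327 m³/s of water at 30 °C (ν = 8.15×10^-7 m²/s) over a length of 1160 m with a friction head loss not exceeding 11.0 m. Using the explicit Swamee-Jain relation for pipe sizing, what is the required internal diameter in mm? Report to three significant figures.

Swamee-Jain (Type III): D = 0.66·[ε^1.25·(LQ²/(gh_f))^4.75 + ν·Q^9.4·(L/(gh_f))^5.2]^0.04
LQ²/(gh_f) = 1.149; L/(gh_f) = 10.75
Term 1 = ε^1.25·(…)^4.75 = 8.25×10^-7; Term 2 = ν·Q^9.4·(…)^5.2 = 5.14×10^-6
D = 0.66·(8.25×10^-7 + 5.14×10^-6)^0.04 = 0.4079 m = 408 mm
Check: V = 2.50 m/s, Re = 1.25×10^6, f = 0.01171, h_f = 10.6 m ≈ 11.0 m ✓

D ≈ 408 mm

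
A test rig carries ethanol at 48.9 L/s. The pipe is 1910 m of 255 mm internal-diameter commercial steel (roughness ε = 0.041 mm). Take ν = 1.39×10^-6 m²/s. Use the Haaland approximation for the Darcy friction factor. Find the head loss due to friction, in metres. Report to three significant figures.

V = 4Q/(πD²) = 4·0.0489/(π·0.255²) = 0.9575 m/s
Re = VD/ν = 0.9575·0.255/1.39×10^-6 = 1.76×10^5 → turbulent
ε/D = 0.041/255 = 1.61×10^-4
Haaland: f = 0.01693
h_f = f(L/D)V²/(2g) = 0.01693·(1910/0.255)·0.9575²/(2·9.81) = 5.924 m

h_f ≈ 5.92 m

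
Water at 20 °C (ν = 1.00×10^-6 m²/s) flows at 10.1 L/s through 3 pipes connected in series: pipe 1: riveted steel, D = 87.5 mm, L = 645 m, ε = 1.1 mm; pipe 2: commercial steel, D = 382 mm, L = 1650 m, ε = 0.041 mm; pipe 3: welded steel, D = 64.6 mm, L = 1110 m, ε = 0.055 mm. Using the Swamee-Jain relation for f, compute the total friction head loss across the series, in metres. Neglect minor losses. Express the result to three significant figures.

H ≈ 215 m

Pipe 1: V = 1.680 m/s, Re = 1.47×10^5, ε/D = 0.0126, f = 0.04156, h_1 = f(L/D)V²/2g = 44.05 m
Pipe 2: V = 0.08813 m/s, Re = 3.37×10^4, ε/D = 1.07×10^-4, f = 0.02309, h_2 = f(L/D)V²/2g = 0.03948 m
Pipe 3: V = 3.082 m/s, Re = 1.99×10^5, ε/D = 8.51×10^-4, f = 0.02059, h_3 = f(L/D)V²/2g = 171.2 m
Series → Q common, losses add: H = Σh = 215.3 m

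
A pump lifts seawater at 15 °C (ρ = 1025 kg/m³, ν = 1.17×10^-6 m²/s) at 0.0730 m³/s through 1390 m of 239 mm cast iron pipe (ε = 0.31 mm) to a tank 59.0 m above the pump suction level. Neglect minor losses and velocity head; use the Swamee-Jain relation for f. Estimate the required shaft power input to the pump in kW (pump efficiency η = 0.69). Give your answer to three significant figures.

V = 4Q/(πD²) = 1.627 m/s; Re = 3.32×10^5; ε/D = 0.00130; f = 0.02182
h_f = f(L/D)V²/2g = 17.12 m
Total head H = z + h_f = 59.0 + 17.12 = 76.12 m
P_hyd = ρgQH = 1025·9.81·0.0730·76.12 = 55.88 kW
P_shaft = P_hyd/η = 55.88/0.69 = 80.98 kW

P_shaft ≈ 81.0 kW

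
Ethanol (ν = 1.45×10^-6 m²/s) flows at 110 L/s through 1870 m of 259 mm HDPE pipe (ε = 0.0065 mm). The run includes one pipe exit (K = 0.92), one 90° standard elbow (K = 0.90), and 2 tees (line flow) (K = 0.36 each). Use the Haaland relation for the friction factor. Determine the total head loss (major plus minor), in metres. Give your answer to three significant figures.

H_L ≈ 23.1 m

V = 4Q/(πD²) = 2.088 m/s; V²/2g = 0.2222 m
Re = 3.73×10^5, ε/D = 2.51×10^-5 → f = 0.01402 (Haaland)
Major: h_f = f(L/D)·V²/2g = 0.01402·7220·0.2222 = 22.49 m
Minor: ΣK = 2.54; h_m = ΣK·V²/2g = 0.5643 m
Total H_L = 22.49 + 0.5643 = 23.06 m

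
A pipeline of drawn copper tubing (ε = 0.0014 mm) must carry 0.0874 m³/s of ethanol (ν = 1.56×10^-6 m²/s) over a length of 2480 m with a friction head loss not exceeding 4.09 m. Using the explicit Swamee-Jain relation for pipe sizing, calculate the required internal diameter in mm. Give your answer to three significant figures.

D ≈ 365 mm

Swamee-Jain (Type III): D = 0.66·[ε^1.25·(LQ²/(gh_f))^4.75 + ν·Q^9.4·(L/(gh_f))^5.2]^0.04
LQ²/(gh_f) = 0.4722; L/(gh_f) = 61.81
Term 1 = ε^1.25·(…)^4.75 = 1.36×10^-9; Term 2 = ν·Q^9.4·(…)^5.2 = 3.60×10^-7
D = 0.66·(1.36×10^-9 + 3.60×10^-7)^0.04 = 0.3647 m = 365 mm
Check: V = 0.837 m/s, Re = 1.96×10^5, f = 0.01563, h_f = 3.80 m ≈ 4.09 m ✓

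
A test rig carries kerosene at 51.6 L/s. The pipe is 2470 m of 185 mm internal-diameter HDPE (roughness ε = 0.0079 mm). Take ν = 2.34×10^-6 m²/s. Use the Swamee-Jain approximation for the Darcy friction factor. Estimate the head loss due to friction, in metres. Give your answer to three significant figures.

h_f ≈ 42.0 m

V = 4Q/(πD²) = 4·0.0516/(π·0.185²) = 1.920 m/s
Re = VD/ν = 1.920·0.185/2.34×10^-6 = 1.52×10^5 → turbulent
ε/D = 0.0079/185 = 4.27×10^-5
Swamee-Jain: f = 0.01673
h_f = f(L/D)V²/(2g) = 0.01673·(2470/0.185)·1.920²/(2·9.81) = 41.95 m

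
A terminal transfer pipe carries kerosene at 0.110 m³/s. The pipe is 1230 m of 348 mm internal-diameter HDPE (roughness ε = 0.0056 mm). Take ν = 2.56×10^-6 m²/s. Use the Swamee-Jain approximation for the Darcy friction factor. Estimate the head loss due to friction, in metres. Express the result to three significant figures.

V = 4Q/(πD²) = 4·0.110/(π·0.348²) = 1.156 m/s
Re = VD/ν = 1.156·0.348/2.56×10^-6 = 1.57×10^5 → turbulent
ε/D = 0.0056/348 = 1.61×10^-5
Swamee-Jain: f = 0.01641
h_f = f(L/D)V²/(2g) = 0.01641·(1230/0.348)·1.156²/(2·9.81) = 3.955 m

h_f ≈ 3.96 m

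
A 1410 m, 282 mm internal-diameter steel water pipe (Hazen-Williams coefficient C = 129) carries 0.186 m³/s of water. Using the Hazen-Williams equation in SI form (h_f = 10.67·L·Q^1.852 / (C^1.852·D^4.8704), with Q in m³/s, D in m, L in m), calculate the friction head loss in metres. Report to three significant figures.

h_f ≈ 39.2 m

h_f = 10.67·1410·0.186^1.852 / (129^1.852·0.282^4.8704) = 39.19 m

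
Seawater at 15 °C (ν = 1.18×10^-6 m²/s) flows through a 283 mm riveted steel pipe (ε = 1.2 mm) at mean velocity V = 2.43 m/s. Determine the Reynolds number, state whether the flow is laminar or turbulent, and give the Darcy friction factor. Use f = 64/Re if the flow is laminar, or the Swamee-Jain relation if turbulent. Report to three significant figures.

Re ≈ 5.83×10^5; turbulent; f ≈ 0.0292

Re = VD/ν = 2.430·0.283/1.18×10^-6 = 5.83×10^5
Re > 4000 → turbulent; ε/D = 0.00424
Swamee-Jain: f = 0.02918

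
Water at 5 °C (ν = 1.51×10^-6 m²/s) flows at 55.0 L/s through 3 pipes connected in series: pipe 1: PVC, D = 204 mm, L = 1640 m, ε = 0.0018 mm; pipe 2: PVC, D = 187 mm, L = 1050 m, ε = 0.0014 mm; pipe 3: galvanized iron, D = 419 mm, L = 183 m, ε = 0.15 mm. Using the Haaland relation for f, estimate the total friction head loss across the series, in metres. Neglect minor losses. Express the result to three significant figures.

Pipe 1: V = 1.683 m/s, Re = 2.27×10^5, ε/D = 8.82×10^-6, f = 0.01518, h_1 = f(L/D)V²/2g = 17.61 m
Pipe 2: V = 2.003 m/s, Re = 2.48×10^5, ε/D = 7.49×10^-6, f = 0.01492, h_2 = f(L/D)V²/2g = 17.12 m
Pipe 3: V = 0.3989 m/s, Re = 1.11×10^5, ε/D = 3.58×10^-4, f = 0.01918, h_3 = f(L/D)V²/2g = 0.06792 m
Series → Q common, losses add: H = Σh = 34.80 m

H ≈ 34.8 m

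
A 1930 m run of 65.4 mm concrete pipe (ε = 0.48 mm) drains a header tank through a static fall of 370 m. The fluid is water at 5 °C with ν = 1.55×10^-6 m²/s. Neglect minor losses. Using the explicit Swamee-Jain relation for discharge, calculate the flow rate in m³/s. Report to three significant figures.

Q ≈ 0.00892 m³/s

Swamee-Jain (Type II): Q = -0.965·√(gD⁵h_f/L)·ln[ε/(3.7D) + √(3.17ν²L/(gD³h_f))]
√(gD⁵h_f/L) = √(9.81·0.0654⁵·370/1930) = 0.001500
ε/(3.7D) = 0.00198; √(3.17ν²L/(gD³h_f)) = 1.20×10^-4
Q = -0.965·0.001500·ln(0.002104) = 0.008922 m³/s
Check: V = 2.66 m/s, Re = 1.12×10^5, f = 0.03512, h_f = 373 m ≈ 370 m ✓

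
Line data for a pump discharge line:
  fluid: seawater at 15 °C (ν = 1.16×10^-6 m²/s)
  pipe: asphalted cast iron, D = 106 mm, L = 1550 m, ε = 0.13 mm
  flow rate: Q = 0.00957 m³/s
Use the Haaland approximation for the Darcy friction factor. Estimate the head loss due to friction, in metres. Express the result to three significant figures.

V = 4Q/(πD²) = 4·0.00957/(π·0.106²) = 1.084 m/s
Re = VD/ν = 1.084·0.106/1.16×10^-6 = 9.91×10^4 → turbulent
ε/D = 0.13/106 = 0.00123
Haaland: f = 0.02274
h_f = f(L/D)V²/(2g) = 0.02274·(1550/0.106)·1.084²/(2·9.81) = 19.93 m

h_f ≈ 19.9 m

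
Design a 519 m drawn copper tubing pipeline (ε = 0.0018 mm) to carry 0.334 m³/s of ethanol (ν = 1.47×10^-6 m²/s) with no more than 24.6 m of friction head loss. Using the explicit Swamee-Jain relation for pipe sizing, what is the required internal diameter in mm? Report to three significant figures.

D ≈ 300 mm

Swamee-Jain (Type III): D = 0.66·[ε^1.25·(LQ²/(gh_f))^4.75 + ν·Q^9.4·(L/(gh_f))^5.2]^0.04
LQ²/(gh_f) = 0.2399; L/(gh_f) = 2.151
Term 1 = ε^1.25·(…)^4.75 = 7.49×10^-11; Term 2 = ν·Q^9.4·(…)^5.2 = 2.63×10^-9
D = 0.66·(7.49×10^-11 + 2.63×10^-9)^0.04 = 0.2998 m = 300 mm
Check: V = 4.73 m/s, Re = 9.65×10^5, f = 0.01182, h_f = 23.4 m ≈ 24.6 m ✓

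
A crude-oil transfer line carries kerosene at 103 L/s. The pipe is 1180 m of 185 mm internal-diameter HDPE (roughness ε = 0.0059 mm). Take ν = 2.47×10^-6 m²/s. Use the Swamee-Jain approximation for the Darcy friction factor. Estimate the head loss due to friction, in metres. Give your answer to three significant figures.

h_f ≈ 70.9 m

V = 4Q/(πD²) = 4·0.103/(π·0.185²) = 3.832 m/s
Re = VD/ν = 3.832·0.185/2.47×10^-6 = 2.87×10^5 → turbulent
ε/D = 0.0059/185 = 3.19×10^-5
Swamee-Jain: f = 0.01485
h_f = f(L/D)V²/(2g) = 0.01485·(1180/0.185)·3.832²/(2·9.81) = 70.89 m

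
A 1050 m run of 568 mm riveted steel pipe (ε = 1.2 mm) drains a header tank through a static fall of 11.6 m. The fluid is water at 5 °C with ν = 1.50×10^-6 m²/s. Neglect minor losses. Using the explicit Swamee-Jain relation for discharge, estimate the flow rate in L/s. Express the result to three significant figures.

Swamee-Jain (Type II): Q = -0.965·√(gD⁵h_f/L)·ln[ε/(3.7D) + √(3.17ν²L/(gD³h_f))]
√(gD⁵h_f/L) = √(9.81·0.568⁵·11.6/1050) = 0.08005
ε/(3.7D) = 5.71×10^-4; √(3.17ν²L/(gD³h_f)) = 1.90×10^-5
Q = -0.965·0.08005·ln(5.899×10^-4) = 0.5743 m³/s
Check: V = 2.27 m/s, Re = 8.58×10^5, f = 0.02405, h_f = 11.6 m ≈ 11.6 m ✓

Q ≈ 574 L/s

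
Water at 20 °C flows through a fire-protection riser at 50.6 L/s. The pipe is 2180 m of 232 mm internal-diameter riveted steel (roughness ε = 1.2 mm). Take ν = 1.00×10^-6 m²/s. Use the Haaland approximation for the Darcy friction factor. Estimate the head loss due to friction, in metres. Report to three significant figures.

V = 4Q/(πD²) = 4·0.0506/(π·0.232²) = 1.197 m/s
Re = VD/ν = 1.197·0.232/1.00×10^-6 = 2.78×10^5 → turbulent
ε/D = 1.2/232 = 0.00517
Haaland: f = 0.03105
h_f = f(L/D)V²/(2g) = 0.03105·(2180/0.232)·1.197²/(2·9.81) = 21.30 m

h_f ≈ 21.3 m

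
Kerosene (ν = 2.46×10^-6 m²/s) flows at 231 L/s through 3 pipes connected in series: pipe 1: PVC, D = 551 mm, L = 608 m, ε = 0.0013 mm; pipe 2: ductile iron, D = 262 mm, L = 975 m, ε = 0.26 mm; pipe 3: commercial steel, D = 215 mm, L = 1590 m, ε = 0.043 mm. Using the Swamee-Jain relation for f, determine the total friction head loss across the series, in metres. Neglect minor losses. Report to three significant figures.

Pipe 1: V = 0.9688 m/s, Re = 2.17×10^5, ε/D = 2.36×10^-6, f = 0.01531, h_1 = f(L/D)V²/2g = 0.8081 m
Pipe 2: V = 4.285 m/s, Re = 4.56×10^5, ε/D = 9.92×10^-4, f = 0.02038, h_2 = f(L/D)V²/2g = 70.97 m
Pipe 3: V = 6.363 m/s, Re = 5.56×10^5, ε/D = 2.00×10^-4, f = 0.01537, h_3 = f(L/D)V²/2g = 234.6 m
Series → Q common, losses add: H = Σh = 306.4 m

H ≈ 306 m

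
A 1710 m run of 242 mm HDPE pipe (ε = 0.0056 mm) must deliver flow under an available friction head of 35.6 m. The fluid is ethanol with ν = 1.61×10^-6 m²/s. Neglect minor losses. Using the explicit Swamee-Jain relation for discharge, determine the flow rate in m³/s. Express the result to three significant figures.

Swamee-Jain (Type II): Q = -0.965·√(gD⁵h_f/L)·ln[ε/(3.7D) + √(3.17ν²L/(gD³h_f))]
√(gD⁵h_f/L) = √(9.81·0.242⁵·35.6/1710) = 0.01302
ε/(3.7D) = 6.25×10^-6; √(3.17ν²L/(gD³h_f)) = 5.33×10^-5
Q = -0.965·0.01302·ln(5.954×10^-5) = 0.1222 m³/s
Check: V = 2.66 m/s, Re = 3.99×10^5, f = 0.01395, h_f = 35.5 m ≈ 35.6 m ✓

Q ≈ 0.122 m³/s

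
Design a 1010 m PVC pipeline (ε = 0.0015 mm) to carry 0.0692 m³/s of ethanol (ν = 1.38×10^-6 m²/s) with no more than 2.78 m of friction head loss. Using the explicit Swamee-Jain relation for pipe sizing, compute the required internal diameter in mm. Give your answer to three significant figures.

Swamee-Jain (Type III): D = 0.66·[ε^1.25·(LQ²/(gh_f))^4.75 + ν·Q^9.4·(L/(gh_f))^5.2]^0.04
LQ²/(gh_f) = 0.1773; L/(gh_f) = 37.03
Term 1 = ε^1.25·(…)^4.75 = 1.42×10^-11; Term 2 = ν·Q^9.4·(…)^5.2 = 2.48×10^-9
D = 0.66·(1.42×10^-11 + 2.48×10^-9)^0.04 = 0.2988 m = 299 mm
Check: V = 0.987 m/s, Re = 2.14×10^5, f = 0.01538, h_f = 2.58 m ≈ 2.78 m ✓

D ≈ 299 mm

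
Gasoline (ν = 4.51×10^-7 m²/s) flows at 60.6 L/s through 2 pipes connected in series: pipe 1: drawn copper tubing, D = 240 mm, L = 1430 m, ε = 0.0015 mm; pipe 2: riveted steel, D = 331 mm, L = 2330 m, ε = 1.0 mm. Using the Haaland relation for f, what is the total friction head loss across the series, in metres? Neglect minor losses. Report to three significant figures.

H ≈ 11.5 m

Pipe 1: V = 1.340 m/s, Re = 7.13×10^5, ε/D = 6.25×10^-6, f = 0.01236, h_1 = f(L/D)V²/2g = 6.736 m
Pipe 2: V = 0.7042 m/s, Re = 5.17×10^5, ε/D = 0.00302, f = 0.02650, h_2 = f(L/D)V²/2g = 4.716 m
Series → Q common, losses add: H = Σh = 11.45 m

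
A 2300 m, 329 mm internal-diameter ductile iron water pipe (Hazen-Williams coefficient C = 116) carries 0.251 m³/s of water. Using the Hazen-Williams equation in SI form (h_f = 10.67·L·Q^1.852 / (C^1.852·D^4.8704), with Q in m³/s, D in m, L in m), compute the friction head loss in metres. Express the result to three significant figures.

h_f ≈ 64.0 m

h_f = 10.67·2300·0.251^1.852 / (116^1.852·0.329^4.8704) = 64.00 m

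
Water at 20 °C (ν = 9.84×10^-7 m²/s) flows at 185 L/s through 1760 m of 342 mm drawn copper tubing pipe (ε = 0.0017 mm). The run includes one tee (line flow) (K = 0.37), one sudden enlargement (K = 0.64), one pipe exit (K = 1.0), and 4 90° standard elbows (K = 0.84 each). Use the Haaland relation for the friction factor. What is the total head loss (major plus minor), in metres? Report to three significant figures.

H_L ≈ 14.3 m

V = 4Q/(πD²) = 2.014 m/s; V²/2g = 0.2067 m
Re = 7.00×10^5, ε/D = 4.97×10^-6 → f = 0.01238 (Haaland)
Major: h_f = f(L/D)·V²/2g = 0.01238·5146·0.2067 = 13.17 m
Minor: ΣK = 5.37; h_m = ΣK·V²/2g = 1.110 m
Total H_L = 13.17 + 1.110 = 14.28 m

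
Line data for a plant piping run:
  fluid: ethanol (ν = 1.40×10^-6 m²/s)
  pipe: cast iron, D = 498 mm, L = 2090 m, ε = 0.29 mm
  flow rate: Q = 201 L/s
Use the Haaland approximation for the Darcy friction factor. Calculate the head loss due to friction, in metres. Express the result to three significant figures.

V = 4Q/(πD²) = 4·0.201/(π·0.498²) = 1.032 m/s
Re = VD/ν = 1.032·0.498/1.40×10^-6 = 3.67×10^5 → turbulent
ε/D = 0.29/498 = 5.82×10^-4
Haaland: f = 0.01833
h_f = f(L/D)V²/(2g) = 0.01833·(2090/0.498)·1.032²/(2·9.81) = 4.176 m

h_f ≈ 4.18 m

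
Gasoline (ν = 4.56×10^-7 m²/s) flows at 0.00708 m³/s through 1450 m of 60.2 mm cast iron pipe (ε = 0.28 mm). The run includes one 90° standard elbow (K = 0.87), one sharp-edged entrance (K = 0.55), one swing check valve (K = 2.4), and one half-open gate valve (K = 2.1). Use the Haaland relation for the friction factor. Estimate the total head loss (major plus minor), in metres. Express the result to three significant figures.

H_L ≈ 230 m

V = 4Q/(πD²) = 2.487 m/s; V²/2g = 0.3154 m
Re = 3.28×10^5, ε/D = 0.00465 → f = 0.03005 (Haaland)
Major: h_f = f(L/D)·V²/2g = 0.03005·24086·0.3154 = 228.3 m
Minor: ΣK = 5.92; h_m = ΣK·V²/2g = 1.867 m
Total H_L = 228.3 + 1.867 = 230.1 m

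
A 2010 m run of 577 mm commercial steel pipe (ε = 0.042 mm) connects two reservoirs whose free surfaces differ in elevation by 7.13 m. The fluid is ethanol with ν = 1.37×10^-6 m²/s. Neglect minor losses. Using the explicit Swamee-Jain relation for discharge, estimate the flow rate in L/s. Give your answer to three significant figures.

Swamee-Jain (Type II): Q = -0.965·√(gD⁵h_f/L)·ln[ε/(3.7D) + √(3.17ν²L/(gD³h_f))]
√(gD⁵h_f/L) = √(9.81·0.577⁵·7.13/2010) = 0.04718
ε/(3.7D) = 1.97×10^-5; √(3.17ν²L/(gD³h_f)) = 2.98×10^-5
Q = -0.965·0.04718·ln(4.951×10^-5) = 0.4513 m³/s
Check: V = 1.73 m/s, Re = 7.27×10^5, f = 0.01352, h_f = 7.15 m ≈ 7.13 m ✓

Q ≈ 451 L/s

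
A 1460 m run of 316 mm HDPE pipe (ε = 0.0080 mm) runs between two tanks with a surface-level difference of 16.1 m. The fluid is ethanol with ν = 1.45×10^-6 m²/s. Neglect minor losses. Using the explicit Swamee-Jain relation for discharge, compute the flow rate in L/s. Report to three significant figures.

Q ≈ 176 L/s

Swamee-Jain (Type II): Q = -0.965·√(gD⁵h_f/L)·ln[ε/(3.7D) + √(3.17ν²L/(gD³h_f))]
√(gD⁵h_f/L) = √(9.81·0.316⁵·16.1/1460) = 0.01846
ε/(3.7D) = 6.84×10^-6; √(3.17ν²L/(gD³h_f)) = 4.42×10^-5
Q = -0.965·0.01846·ln(5.103×10^-5) = 0.1761 m³/s
Check: V = 2.25 m/s, Re = 4.89×10^5, f = 0.01353, h_f = 16.1 m ≈ 16.1 m ✓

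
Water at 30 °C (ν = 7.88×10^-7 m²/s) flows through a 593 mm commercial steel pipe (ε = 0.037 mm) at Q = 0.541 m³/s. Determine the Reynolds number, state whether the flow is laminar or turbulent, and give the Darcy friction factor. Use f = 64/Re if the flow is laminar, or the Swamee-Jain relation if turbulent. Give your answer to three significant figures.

V = 4Q/(πD²) = 1.959 m/s
Re = VD/ν = 1.959·0.593/7.88×10^-7 = 1.47×10^6
Re > 4000 → turbulent; ε/D = 6.24×10^-5
Swamee-Jain: f = 0.01245

Re ≈ 1.47×10^6; turbulent; f ≈ 0.0124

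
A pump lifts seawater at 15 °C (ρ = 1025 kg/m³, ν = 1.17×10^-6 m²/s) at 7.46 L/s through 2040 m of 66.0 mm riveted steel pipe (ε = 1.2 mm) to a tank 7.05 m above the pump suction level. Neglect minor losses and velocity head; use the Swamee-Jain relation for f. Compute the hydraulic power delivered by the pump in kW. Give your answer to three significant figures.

P_hyd ≈ 27.2 kW

V = 4Q/(πD²) = 2.181 m/s; Re = 1.23×10^5; ε/D = 0.0182; f = 0.04745
h_f = f(L/D)V²/2g = 355.4 m
Total head H = z + h_f = 7.05 + 355.4 = 362.4 m
P_hyd = ρgQH = 1025·9.81·0.00746·362.4 = 27.19 kW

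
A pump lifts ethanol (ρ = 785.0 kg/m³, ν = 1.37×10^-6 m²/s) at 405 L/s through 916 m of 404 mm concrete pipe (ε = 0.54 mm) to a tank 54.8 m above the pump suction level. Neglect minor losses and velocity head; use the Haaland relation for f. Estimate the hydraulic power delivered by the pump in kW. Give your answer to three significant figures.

P_hyd ≈ 248 kW

V = 4Q/(πD²) = 3.159 m/s; Re = 9.32×10^5; ε/D = 0.00134; f = 0.02137
h_f = f(L/D)V²/2g = 24.65 m
Total head H = z + h_f = 54.8 + 24.65 = 79.45 m
P_hyd = ρgQH = 785.0·9.81·0.405·79.45 = 247.8 kW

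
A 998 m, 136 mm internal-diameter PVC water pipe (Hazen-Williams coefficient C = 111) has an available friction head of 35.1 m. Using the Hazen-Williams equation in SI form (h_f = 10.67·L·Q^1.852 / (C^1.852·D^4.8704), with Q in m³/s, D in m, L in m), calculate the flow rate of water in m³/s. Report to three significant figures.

Rearranging: Q = [h_f·C^1.852·D^4.8704 / (10.67·L)]^(1/1.852)
Q = [35.1·111^1.852·0.136^4.8704 / (10.67·998)]^0.540 = 0.02670 m³/s

Q ≈ 0.0267 m³/s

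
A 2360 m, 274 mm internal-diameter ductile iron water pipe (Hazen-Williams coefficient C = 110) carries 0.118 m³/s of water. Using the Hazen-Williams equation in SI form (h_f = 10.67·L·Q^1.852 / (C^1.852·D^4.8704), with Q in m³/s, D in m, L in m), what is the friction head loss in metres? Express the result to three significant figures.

h_f ≈ 43.6 m

h_f = 10.67·2360·0.118^1.852 / (110^1.852·0.274^4.8704) = 43.64 m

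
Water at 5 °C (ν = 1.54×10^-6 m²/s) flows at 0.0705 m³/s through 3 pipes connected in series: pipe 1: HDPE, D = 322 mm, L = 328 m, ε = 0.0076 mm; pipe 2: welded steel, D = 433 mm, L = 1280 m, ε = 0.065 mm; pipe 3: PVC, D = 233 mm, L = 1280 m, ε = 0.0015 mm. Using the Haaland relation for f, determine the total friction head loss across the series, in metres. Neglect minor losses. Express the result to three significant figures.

H ≈ 12.6 m

Pipe 1: V = 0.8657 m/s, Re = 1.81×10^5, ε/D = 2.36×10^-5, f = 0.01594, h_1 = f(L/D)V²/2g = 0.6204 m
Pipe 2: V = 0.4788 m/s, Re = 1.35×10^5, ε/D = 1.50×10^-4, f = 0.01758, h_2 = f(L/D)V²/2g = 0.6072 m
Pipe 3: V = 1.653 m/s, Re = 2.50×10^5, ε/D = 6.44×10^-6, f = 0.01489, h_3 = f(L/D)V²/2g = 11.40 m
Series → Q common, losses add: H = Σh = 12.62 m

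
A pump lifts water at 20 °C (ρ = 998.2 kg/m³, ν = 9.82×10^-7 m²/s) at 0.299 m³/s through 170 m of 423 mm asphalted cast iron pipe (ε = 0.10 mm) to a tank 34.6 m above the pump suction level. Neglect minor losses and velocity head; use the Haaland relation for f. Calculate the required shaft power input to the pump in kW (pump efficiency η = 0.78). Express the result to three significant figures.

V = 4Q/(πD²) = 2.128 m/s; Re = 9.16×10^5; ε/D = 2.36×10^-4; f = 0.01505
h_f = f(L/D)V²/2g = 1.396 m
Total head H = z + h_f = 34.6 + 1.396 = 36.00 m
P_hyd = ρgQH = 998.2·9.81·0.299·36.00 = 105.4 kW
P_shaft = P_hyd/η = 105.4/0.78 = 135.1 kW

P_shaft ≈ 135 kW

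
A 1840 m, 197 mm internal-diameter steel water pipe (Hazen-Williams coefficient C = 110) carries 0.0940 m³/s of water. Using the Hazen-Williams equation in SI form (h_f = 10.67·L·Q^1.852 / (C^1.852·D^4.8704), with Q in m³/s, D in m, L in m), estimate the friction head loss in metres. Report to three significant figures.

h_f ≈ 111 m

h_f = 10.67·1840·0.0940^1.852 / (110^1.852·0.197^4.8704) = 111.4 m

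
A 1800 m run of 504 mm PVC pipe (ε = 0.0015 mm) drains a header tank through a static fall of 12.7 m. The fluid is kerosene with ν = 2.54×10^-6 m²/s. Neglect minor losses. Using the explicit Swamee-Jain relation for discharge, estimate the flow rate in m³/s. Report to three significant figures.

Q ≈ 0.454 m³/s

Swamee-Jain (Type II): Q = -0.965·√(gD⁵h_f/L)·ln[ε/(3.7D) + √(3.17ν²L/(gD³h_f))]
√(gD⁵h_f/L) = √(9.81·0.504⁵·12.7/1800) = 0.04744
ε/(3.7D) = 8.04×10^-7; √(3.17ν²L/(gD³h_f)) = 4.80×10^-5
Q = -0.965·0.04744·ln(4.885×10^-5) = 0.4545 m³/s
Check: V = 2.28 m/s, Re = 4.52×10^5, f = 0.01338, h_f = 12.6 m ≈ 12.7 m ✓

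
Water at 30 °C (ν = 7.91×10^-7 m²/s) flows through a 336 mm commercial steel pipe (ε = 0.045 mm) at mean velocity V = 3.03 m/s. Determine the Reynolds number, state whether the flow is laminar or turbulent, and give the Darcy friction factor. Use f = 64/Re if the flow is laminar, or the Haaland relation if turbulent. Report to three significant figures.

Re = VD/ν = 3.030·0.336/7.91×10^-7 = 1.29×10^6
Re > 4000 → turbulent; ε/D = 1.34×10^-4
Haaland: f = 0.01358

Re ≈ 1.29×10^6; turbulent; f ≈ 0.0136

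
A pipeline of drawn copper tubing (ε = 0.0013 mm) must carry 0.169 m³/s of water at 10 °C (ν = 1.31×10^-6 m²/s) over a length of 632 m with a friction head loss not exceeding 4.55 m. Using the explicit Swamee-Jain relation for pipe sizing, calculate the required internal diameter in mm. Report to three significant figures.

D ≈ 342 mm

Swamee-Jain (Type III): D = 0.66·[ε^1.25·(LQ²/(gh_f))^4.75 + ν·Q^9.4·(L/(gh_f))^5.2]^0.04
LQ²/(gh_f) = 0.4044; L/(gh_f) = 14.16
Term 1 = ε^1.25·(…)^4.75 = 5.95×10^-10; Term 2 = ν·Q^9.4·(…)^5.2 = 7.00×10^-8
D = 0.66·(5.95×10^-10 + 7.00×10^-8)^0.04 = 0.3416 m = 342 mm
Check: V = 1.84 m/s, Re = 4.81×10^5, f = 0.01324, h_f = 4.25 m ≈ 4.55 m ✓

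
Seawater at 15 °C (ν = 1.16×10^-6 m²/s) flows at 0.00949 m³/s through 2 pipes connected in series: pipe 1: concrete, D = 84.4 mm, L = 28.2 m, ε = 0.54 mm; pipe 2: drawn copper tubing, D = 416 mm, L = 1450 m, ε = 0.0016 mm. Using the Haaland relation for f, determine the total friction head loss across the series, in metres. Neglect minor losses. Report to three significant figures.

H ≈ 1.66 m

Pipe 1: V = 1.696 m/s, Re = 1.23×10^5, ε/D = 0.00640, f = 0.03343, h_1 = f(L/D)V²/2g = 1.638 m
Pipe 2: V = 0.06982 m/s, Re = 2.50×10^4, ε/D = 3.85×10^-6, f = 0.02436, h_2 = f(L/D)V²/2g = 0.02110 m
Series → Q common, losses add: H = Σh = 1.659 m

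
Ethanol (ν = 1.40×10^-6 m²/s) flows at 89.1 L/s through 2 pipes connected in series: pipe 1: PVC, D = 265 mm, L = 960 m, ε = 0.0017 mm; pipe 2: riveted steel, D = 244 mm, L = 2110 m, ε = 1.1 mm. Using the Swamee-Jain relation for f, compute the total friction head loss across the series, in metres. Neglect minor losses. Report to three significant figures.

Pipe 1: V = 1.615 m/s, Re = 3.06×10^5, ε/D = 6.42×10^-6, f = 0.01440, h_1 = f(L/D)V²/2g = 6.938 m
Pipe 2: V = 1.905 m/s, Re = 3.32×10^5, ε/D = 0.00451, f = 0.02988, h_2 = f(L/D)V²/2g = 47.81 m
Series → Q common, losses add: H = Σh = 54.75 m

H ≈ 54.7 m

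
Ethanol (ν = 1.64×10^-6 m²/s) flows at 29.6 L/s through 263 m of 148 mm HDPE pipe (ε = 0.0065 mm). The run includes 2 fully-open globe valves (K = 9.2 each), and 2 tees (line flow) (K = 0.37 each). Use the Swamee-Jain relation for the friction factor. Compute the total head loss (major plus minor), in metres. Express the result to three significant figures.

V = 4Q/(πD²) = 1.721 m/s; V²/2g = 0.1509 m
Re = 1.55×10^5, ε/D = 4.39×10^-5 → f = 0.01667 (Swamee-Jain)
Major: h_f = f(L/D)·V²/2g = 0.01667·1777·0.1509 = 4.469 m
Minor: ΣK = 19.1; h_m = ΣK·V²/2g = 2.888 m
Total H_L = 4.469 + 2.888 = 7.357 m

H_L ≈ 7.36 m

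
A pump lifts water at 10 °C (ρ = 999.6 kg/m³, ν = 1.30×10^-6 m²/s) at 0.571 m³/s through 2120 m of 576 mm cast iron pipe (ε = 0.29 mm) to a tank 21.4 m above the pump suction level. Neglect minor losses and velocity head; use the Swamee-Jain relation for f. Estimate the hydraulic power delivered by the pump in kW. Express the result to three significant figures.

P_hyd ≈ 207 kW

V = 4Q/(πD²) = 2.191 m/s; Re = 9.71×10^5; ε/D = 5.03×10^-4; f = 0.01734
h_f = f(L/D)V²/2g = 15.62 m
Total head H = z + h_f = 21.4 + 15.62 = 37.02 m
P_hyd = ρgQH = 999.6·9.81·0.571·37.02 = 207.3 kW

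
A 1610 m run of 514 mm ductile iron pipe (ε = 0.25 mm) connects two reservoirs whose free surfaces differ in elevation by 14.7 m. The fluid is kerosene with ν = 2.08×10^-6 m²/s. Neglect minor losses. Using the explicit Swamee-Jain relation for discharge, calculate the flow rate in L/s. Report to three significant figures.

Q ≈ 476 L/s

Swamee-Jain (Type II): Q = -0.965·√(gD⁵h_f/L)·ln[ε/(3.7D) + √(3.17ν²L/(gD³h_f))]
√(gD⁵h_f/L) = √(9.81·0.514⁵·14.7/1610) = 0.05669
ε/(3.7D) = 1.31×10^-4; √(3.17ν²L/(gD³h_f)) = 3.36×10^-5
Q = -0.965·0.05669·ln(1.650×10^-4) = 0.4764 m³/s
Check: V = 2.30 m/s, Re = 5.67×10^5, f = 0.01758, h_f = 14.8 m ≈ 14.7 m ✓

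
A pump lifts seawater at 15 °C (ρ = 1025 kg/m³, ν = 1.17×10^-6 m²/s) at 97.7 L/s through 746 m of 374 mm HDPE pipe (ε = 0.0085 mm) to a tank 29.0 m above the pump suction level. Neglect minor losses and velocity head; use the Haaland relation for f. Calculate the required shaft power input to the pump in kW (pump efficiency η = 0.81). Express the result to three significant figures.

V = 4Q/(πD²) = 0.8893 m/s; Re = 2.84×10^5; ε/D = 2.27×10^-5; f = 0.01467
h_f = f(L/D)V²/2g = 1.180 m
Total head H = z + h_f = 29.0 + 1.180 = 30.18 m
P_hyd = ρgQH = 1025·9.81·0.0977·30.18 = 29.65 kW
P_shaft = P_hyd/η = 29.65/0.81 = 36.60 kW

P_shaft ≈ 36.6 kW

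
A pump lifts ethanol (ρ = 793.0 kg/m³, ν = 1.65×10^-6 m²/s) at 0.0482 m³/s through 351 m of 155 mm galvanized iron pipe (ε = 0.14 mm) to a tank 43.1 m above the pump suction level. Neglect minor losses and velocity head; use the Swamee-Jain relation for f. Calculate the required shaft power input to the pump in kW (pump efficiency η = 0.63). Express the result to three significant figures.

V = 4Q/(πD²) = 2.554 m/s; Re = 2.40×10^5; ε/D = 9.03×10^-4; f = 0.02057
h_f = f(L/D)V²/2g = 15.49 m
Total head H = z + h_f = 43.1 + 15.49 = 58.59 m
P_hyd = ρgQH = 793.0·9.81·0.0482·58.59 = 21.97 kW
P_shaft = P_hyd/η = 21.97/0.63 = 34.87 kW

P_shaft ≈ 34.9 kW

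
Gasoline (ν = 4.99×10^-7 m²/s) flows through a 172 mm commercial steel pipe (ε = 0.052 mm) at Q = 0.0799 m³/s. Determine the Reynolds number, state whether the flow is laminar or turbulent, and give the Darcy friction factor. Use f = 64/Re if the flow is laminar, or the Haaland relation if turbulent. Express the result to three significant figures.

Re ≈ 1.19×10^6; turbulent; f ≈ 0.0155

V = 4Q/(πD²) = 3.439 m/s
Re = VD/ν = 3.439·0.172/4.99×10^-7 = 1.19×10^6
Re > 4000 → turbulent; ε/D = 3.02×10^-4
Haaland: f = 0.01553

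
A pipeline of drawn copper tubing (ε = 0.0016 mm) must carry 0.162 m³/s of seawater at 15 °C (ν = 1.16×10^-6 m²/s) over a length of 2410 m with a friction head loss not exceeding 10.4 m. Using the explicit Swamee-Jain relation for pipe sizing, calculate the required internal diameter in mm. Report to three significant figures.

D ≈ 372 mm

Swamee-Jain (Type III): D = 0.66·[ε^1.25·(LQ²/(gh_f))^4.75 + ν·Q^9.4·(L/(gh_f))^5.2]^0.04
LQ²/(gh_f) = 0.6199; L/(gh_f) = 23.62
Term 1 = ε^1.25·(…)^4.75 = 5.87×10^-9; Term 2 = ν·Q^9.4·(…)^5.2 = 5.96×10^-7
D = 0.66·(5.87×10^-9 + 5.96×10^-7)^0.04 = 0.3722 m = 372 mm
Check: V = 1.49 m/s, Re = 4.78×10^5, f = 0.01327, h_f = 9.71 m ≈ 10.4 m ✓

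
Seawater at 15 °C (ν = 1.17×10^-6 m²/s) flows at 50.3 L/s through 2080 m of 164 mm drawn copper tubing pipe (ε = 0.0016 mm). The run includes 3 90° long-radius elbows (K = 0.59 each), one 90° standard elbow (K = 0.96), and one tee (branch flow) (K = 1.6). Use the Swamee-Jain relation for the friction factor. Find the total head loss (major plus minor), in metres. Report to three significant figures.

V = 4Q/(πD²) = 2.381 m/s; V²/2g = 0.2890 m
Re = 3.34×10^5, ε/D = 9.76×10^-6 → f = 0.01421 (Swamee-Jain)
Major: h_f = f(L/D)·V²/2g = 0.01421·12683·0.2890 = 52.10 m
Minor: ΣK = 4.33; h_m = ΣK·V²/2g = 1.251 m
Total H_L = 52.10 + 1.251 = 53.35 m

H_L ≈ 53.3 m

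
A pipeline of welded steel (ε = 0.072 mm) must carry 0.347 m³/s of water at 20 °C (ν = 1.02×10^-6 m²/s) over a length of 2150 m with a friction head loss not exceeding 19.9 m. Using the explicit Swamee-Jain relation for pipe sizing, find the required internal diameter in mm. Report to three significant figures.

Swamee-Jain (Type III): D = 0.66·[ε^1.25·(LQ²/(gh_f))^4.75 + ν·Q^9.4·(L/(gh_f))^5.2]^0.04
LQ²/(gh_f) = 1.326; L/(gh_f) = 11.01
Term 1 = ε^1.25·(…)^4.75 = 2.53×10^-5; Term 2 = ν·Q^9.4·(…)^5.2 = 1.28×10^-5
D = 0.66·(2.53×10^-5 + 1.28×10^-5)^0.04 = 0.4393 m = 439 mm
Check: V = 2.29 m/s, Re = 9.86×10^5, f = 0.01437, h_f = 18.8 m ≈ 19.9 m ✓

D ≈ 439 mm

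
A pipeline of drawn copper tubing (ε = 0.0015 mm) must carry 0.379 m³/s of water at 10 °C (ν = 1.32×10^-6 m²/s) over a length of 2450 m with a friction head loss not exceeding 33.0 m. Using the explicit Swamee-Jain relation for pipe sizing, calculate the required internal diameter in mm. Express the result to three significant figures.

Swamee-Jain (Type III): D = 0.66·[ε^1.25·(LQ²/(gh_f))^4.75 + ν·Q^9.4·(L/(gh_f))^5.2]^0.04
LQ²/(gh_f) = 1.087; L/(gh_f) = 7.568
Term 1 = ε^1.25·(…)^4.75 = 7.80×10^-8; Term 2 = ν·Q^9.4·(…)^5.2 = 5.38×10^-6
D = 0.66·(7.80×10^-8 + 5.38×10^-6)^0.04 = 0.4065 m = 406 mm
Check: V = 2.92 m/s, Re = 8.99×10^5, f = 0.01190, h_f = 31.2 m ≈ 33.0 m ✓

D ≈ 406 mm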